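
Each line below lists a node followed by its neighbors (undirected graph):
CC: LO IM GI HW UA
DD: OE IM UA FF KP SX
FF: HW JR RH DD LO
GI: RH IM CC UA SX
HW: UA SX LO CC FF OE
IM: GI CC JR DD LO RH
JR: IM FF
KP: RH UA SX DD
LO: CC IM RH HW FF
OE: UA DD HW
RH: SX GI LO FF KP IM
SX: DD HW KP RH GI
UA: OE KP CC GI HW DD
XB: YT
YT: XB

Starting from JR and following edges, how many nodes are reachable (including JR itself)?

13

BFS from JR visits: JR, FF, IM, DD, HW, LO, RH, CC, GI, KP, OE, SX, UA
Reachable nodes: 13 of 15 total.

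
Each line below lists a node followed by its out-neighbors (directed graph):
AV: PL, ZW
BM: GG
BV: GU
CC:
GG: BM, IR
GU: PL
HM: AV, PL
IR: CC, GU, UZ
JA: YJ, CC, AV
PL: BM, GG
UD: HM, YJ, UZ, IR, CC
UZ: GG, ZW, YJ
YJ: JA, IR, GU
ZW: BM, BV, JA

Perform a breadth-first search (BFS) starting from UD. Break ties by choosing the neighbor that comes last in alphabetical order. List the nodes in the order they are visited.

UD -> YJ -> UZ -> IR -> HM -> CC -> JA -> GU -> ZW -> GG -> PL -> AV -> BV -> BM

Visit UD; enqueue YJ, UZ, IR, HM, CC → queue [YJ, UZ, IR, HM, CC]
Visit YJ; enqueue JA, GU → queue [UZ, IR, HM, CC, JA, GU]
Visit UZ; enqueue ZW, GG → queue [IR, HM, CC, JA, GU, ZW, GG]
Visit IR → queue [HM, CC, JA, GU, ZW, GG]
Visit HM; enqueue PL, AV → queue [CC, JA, GU, ZW, GG, PL, AV]
Visit CC → queue [JA, GU, ZW, GG, PL, AV]
Visit JA → queue [GU, ZW, GG, PL, AV]
Visit GU → queue [ZW, GG, PL, AV]
Visit ZW; enqueue BV, BM → queue [GG, PL, AV, BV, BM]
Visit GG → queue [PL, AV, BV, BM]
Visit PL → queue [AV, BV, BM]
Visit AV → queue [BV, BM]
Visit BV → queue [BM]
Visit BM → queue []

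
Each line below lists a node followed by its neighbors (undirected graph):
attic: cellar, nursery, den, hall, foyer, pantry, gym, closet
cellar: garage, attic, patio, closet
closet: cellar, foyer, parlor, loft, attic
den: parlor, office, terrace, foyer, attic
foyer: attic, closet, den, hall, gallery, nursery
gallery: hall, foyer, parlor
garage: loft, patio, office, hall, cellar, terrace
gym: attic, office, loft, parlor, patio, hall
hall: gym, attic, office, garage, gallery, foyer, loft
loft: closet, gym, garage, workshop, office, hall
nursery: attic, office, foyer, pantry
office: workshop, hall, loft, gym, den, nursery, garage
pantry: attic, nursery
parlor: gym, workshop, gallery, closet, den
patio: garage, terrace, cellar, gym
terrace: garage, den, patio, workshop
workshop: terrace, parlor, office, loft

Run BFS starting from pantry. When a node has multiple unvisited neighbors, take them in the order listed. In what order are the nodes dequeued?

Visit pantry; enqueue attic, nursery → queue [attic, nursery]
Visit attic; enqueue cellar, den, hall, foyer, gym, closet → queue [nursery, cellar, den, hall, foyer, gym, closet]
Visit nursery; enqueue office → queue [cellar, den, hall, foyer, gym, closet, office]
Visit cellar; enqueue garage, patio → queue [den, hall, foyer, gym, closet, office, garage, patio]
Visit den; enqueue parlor, terrace → queue [hall, foyer, gym, closet, office, garage, patio, parlor, terrace]
Visit hall; enqueue gallery, loft → queue [foyer, gym, closet, office, garage, patio, parlor, terrace, gallery, loft]
Visit foyer → queue [gym, closet, office, garage, patio, parlor, terrace, gallery, loft]
Visit gym → queue [closet, office, garage, patio, parlor, terrace, gallery, loft]
Visit closet → queue [office, garage, patio, parlor, terrace, gallery, loft]
Visit office; enqueue workshop → queue [garage, patio, parlor, terrace, gallery, loft, workshop]
Visit garage → queue [patio, parlor, terrace, gallery, loft, workshop]
Visit patio → queue [parlor, terrace, gallery, loft, workshop]
Visit parlor → queue [terrace, gallery, loft, workshop]
Visit terrace → queue [gallery, loft, workshop]
Visit gallery → queue [loft, workshop]
Visit loft → queue [workshop]
Visit workshop → queue []

pantry → attic → nursery → cellar → den → hall → foyer → gym → closet → office → garage → patio → parlor → terrace → gallery → loft → workshop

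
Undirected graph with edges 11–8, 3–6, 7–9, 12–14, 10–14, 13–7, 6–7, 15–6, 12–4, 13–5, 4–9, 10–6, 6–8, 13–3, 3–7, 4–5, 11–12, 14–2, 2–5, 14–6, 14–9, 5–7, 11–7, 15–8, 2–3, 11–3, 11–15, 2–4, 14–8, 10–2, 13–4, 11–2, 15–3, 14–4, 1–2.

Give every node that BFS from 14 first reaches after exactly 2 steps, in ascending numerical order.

1, 3, 5, 7, 11, 13, 15

Level 0: 14
Level 1: 2, 4, 6, 8, 9, 10, 12
Level 2: 1, 3, 5, 7, 11, 13, 15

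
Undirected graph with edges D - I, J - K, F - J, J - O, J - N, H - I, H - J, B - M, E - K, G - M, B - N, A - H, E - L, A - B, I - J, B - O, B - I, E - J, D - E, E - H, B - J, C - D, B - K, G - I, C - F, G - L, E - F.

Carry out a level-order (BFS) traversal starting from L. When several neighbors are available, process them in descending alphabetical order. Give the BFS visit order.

Visit L; enqueue G, E → queue [G, E]
Visit G; enqueue M, I → queue [E, M, I]
Visit E; enqueue K, J, H, F, D → queue [M, I, K, J, H, F, D]
Visit M; enqueue B → queue [I, K, J, H, F, D, B]
Visit I → queue [K, J, H, F, D, B]
Visit K → queue [J, H, F, D, B]
Visit J; enqueue O, N → queue [H, F, D, B, O, N]
Visit H; enqueue A → queue [F, D, B, O, N, A]
Visit F; enqueue C → queue [D, B, O, N, A, C]
Visit D → queue [B, O, N, A, C]
Visit B → queue [O, N, A, C]
Visit O → queue [N, A, C]
Visit N → queue [A, C]
Visit A → queue [C]
Visit C → queue []

L → G → E → M → I → K → J → H → F → D → B → O → N → A → C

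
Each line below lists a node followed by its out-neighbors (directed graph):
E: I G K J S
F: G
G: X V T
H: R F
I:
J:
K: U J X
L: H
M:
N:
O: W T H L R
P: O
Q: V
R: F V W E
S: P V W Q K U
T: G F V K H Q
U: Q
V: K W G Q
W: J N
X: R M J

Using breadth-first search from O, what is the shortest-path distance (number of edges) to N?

Level 0: O
Level 1: H, L, R, T, W
Level 2: E, F, G, J, K, N, Q, V
Level 3: I, S, U, X
Level 4: M, P
N first appears at level 2.

2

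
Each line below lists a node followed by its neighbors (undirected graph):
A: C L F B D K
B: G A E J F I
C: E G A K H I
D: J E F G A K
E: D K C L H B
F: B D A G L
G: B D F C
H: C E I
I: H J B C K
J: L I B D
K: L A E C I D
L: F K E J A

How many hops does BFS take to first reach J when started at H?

2

Level 0: H
Level 1: C, E, I
Level 2: A, B, D, G, J, K, L
Level 3: F
J first appears at level 2.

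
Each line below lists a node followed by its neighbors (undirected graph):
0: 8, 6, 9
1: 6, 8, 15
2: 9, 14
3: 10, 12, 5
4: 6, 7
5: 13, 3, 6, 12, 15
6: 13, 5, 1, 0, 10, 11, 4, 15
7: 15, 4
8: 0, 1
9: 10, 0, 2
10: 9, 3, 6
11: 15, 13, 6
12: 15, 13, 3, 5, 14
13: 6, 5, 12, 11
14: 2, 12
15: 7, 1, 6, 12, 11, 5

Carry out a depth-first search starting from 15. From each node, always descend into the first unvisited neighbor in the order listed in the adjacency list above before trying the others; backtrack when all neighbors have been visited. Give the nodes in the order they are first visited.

15 7 4 6 13 5 3 10 9 0 8 1 2 14 12 11

Visit 15
15 → 7
7 → 4
4 → 6
6 → 13
13 → 5
5 → 3
3 → 10
10 → 9
9 → 0
0 → 8
8 → 1
9 → 2
2 → 14
14 → 12
13 → 11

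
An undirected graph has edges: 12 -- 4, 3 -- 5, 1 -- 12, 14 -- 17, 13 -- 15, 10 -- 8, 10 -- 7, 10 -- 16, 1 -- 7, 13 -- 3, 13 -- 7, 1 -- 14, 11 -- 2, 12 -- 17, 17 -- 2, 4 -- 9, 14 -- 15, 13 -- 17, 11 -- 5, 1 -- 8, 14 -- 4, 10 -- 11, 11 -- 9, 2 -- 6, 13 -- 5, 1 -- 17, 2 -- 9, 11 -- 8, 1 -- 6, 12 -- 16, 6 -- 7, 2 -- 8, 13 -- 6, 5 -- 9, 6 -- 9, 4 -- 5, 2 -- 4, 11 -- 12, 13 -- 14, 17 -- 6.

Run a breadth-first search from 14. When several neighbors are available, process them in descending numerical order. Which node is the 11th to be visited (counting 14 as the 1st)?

Visit 14; enqueue 17, 15, 13, 4, 1 → queue [17, 15, 13, 4, 1]
Visit 17; enqueue 12, 6, 2 → queue [15, 13, 4, 1, 12, 6, 2]
Visit 15 → queue [13, 4, 1, 12, 6, 2]
Visit 13; enqueue 7, 5, 3 → queue [4, 1, 12, 6, 2, 7, 5, 3]
Visit 4; enqueue 9 → queue [1, 12, 6, 2, 7, 5, 3, 9]
Visit 1; enqueue 8 → queue [12, 6, 2, 7, 5, 3, 9, 8]
Visit 12; enqueue 16, 11 → queue [6, 2, 7, 5, 3, 9, 8, 16, 11]
Visit 6 → queue [2, 7, 5, 3, 9, 8, 16, 11]
Visit 2 → queue [7, 5, 3, 9, 8, 16, 11]
Visit 7; enqueue 10 → queue [5, 3, 9, 8, 16, 11, 10]
Visit 5 → queue [3, 9, 8, 16, 11, 10]
Visit 3 → queue [9, 8, 16, 11, 10]
Visit 9 → queue [8, 16, 11, 10]
Visit 8 → queue [16, 11, 10]
Visit 16 → queue [11, 10]
Visit 11 → queue [10]
Visit 10 → queue []

Visit order: 14, 17, 15, 13, 4, 1, 12, 6, 2, 7, 5, 3, 9, 8, 16, 11, 10

5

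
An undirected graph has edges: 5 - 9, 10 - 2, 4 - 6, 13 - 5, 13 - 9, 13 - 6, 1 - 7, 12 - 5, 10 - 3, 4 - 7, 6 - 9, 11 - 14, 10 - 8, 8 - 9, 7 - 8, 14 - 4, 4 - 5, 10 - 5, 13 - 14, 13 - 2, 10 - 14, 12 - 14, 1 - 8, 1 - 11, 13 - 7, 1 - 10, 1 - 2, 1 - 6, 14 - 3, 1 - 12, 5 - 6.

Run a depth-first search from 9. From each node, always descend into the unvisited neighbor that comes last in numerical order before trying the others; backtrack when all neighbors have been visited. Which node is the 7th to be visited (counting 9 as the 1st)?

8

Visit 9
9 → 13
13 → 14
14 → 12
12 → 5
5 → 10
10 → 8
8 → 7
7 → 4
4 → 6
6 → 1
1 → 11
1 → 2
10 → 3

Visit order: 9, 13, 14, 12, 5, 10, 8, 7, 4, 6, 1, 11, 2, 3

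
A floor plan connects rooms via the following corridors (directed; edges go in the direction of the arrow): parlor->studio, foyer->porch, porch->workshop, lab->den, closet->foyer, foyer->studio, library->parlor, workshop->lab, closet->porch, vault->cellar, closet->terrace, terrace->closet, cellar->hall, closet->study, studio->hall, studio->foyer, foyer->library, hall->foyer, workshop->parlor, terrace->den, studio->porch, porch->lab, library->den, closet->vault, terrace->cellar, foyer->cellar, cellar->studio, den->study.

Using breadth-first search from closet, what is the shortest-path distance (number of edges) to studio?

Level 0: closet
Level 1: foyer, porch, study, terrace, vault
Level 2: cellar, den, lab, library, studio, workshop
Level 3: hall, parlor
studio first appears at level 2.

2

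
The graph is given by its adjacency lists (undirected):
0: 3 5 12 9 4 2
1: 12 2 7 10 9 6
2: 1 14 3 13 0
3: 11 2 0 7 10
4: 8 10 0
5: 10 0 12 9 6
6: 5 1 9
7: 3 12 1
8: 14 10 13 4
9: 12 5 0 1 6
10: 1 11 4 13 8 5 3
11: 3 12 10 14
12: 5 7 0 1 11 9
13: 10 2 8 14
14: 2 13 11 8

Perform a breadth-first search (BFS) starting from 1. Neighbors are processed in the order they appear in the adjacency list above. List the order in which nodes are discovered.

1, 12, 2, 7, 10, 9, 6, 5, 0, 11, 14, 3, 13, 4, 8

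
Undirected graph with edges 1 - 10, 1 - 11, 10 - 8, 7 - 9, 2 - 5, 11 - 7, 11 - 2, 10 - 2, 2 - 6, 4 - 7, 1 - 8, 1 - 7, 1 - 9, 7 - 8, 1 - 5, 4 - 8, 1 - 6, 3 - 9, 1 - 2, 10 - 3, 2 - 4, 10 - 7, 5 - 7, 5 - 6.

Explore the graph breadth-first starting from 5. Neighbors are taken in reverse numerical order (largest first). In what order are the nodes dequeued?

Visit 5; enqueue 7, 6, 2, 1 → queue [7, 6, 2, 1]
Visit 7; enqueue 11, 10, 9, 8, 4 → queue [6, 2, 1, 11, 10, 9, 8, 4]
Visit 6 → queue [2, 1, 11, 10, 9, 8, 4]
Visit 2 → queue [1, 11, 10, 9, 8, 4]
Visit 1 → queue [11, 10, 9, 8, 4]
Visit 11 → queue [10, 9, 8, 4]
Visit 10; enqueue 3 → queue [9, 8, 4, 3]
Visit 9 → queue [8, 4, 3]
Visit 8 → queue [4, 3]
Visit 4 → queue [3]
Visit 3 → queue []

5 7 6 2 1 11 10 9 8 4 3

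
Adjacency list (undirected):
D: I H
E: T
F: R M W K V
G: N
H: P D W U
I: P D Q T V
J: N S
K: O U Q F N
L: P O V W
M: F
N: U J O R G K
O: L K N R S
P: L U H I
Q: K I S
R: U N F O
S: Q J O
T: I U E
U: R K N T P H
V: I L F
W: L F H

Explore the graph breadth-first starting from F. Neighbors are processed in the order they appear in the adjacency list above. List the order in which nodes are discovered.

F R M W K V U N O L H Q I T P J G S D E

Visit F; enqueue R, M, W, K, V → queue [R, M, W, K, V]
Visit R; enqueue U, N, O → queue [M, W, K, V, U, N, O]
Visit M → queue [W, K, V, U, N, O]
Visit W; enqueue L, H → queue [K, V, U, N, O, L, H]
Visit K; enqueue Q → queue [V, U, N, O, L, H, Q]
Visit V; enqueue I → queue [U, N, O, L, H, Q, I]
Visit U; enqueue T, P → queue [N, O, L, H, Q, I, T, P]
Visit N; enqueue J, G → queue [O, L, H, Q, I, T, P, J, G]
Visit O; enqueue S → queue [L, H, Q, I, T, P, J, G, S]
Visit L → queue [H, Q, I, T, P, J, G, S]
Visit H; enqueue D → queue [Q, I, T, P, J, G, S, D]
Visit Q → queue [I, T, P, J, G, S, D]
Visit I → queue [T, P, J, G, S, D]
Visit T; enqueue E → queue [P, J, G, S, D, E]
Visit P → queue [J, G, S, D, E]
Visit J → queue [G, S, D, E]
Visit G → queue [S, D, E]
Visit S → queue [D, E]
Visit D → queue [E]
Visit E → queue []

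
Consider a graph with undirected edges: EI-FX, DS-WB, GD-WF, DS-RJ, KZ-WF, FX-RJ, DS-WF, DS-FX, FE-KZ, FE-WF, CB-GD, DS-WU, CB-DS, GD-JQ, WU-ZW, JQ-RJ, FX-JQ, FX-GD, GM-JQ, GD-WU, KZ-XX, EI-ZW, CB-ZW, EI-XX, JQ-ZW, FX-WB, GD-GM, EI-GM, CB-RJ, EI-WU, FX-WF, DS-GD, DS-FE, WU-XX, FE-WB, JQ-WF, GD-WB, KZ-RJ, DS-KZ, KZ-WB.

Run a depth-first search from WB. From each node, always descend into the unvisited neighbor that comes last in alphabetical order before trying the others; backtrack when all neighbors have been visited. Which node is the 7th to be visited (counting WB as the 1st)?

Visit WB
WB → KZ
KZ → XX
XX → WU
WU → ZW
ZW → JQ
JQ → WF
WF → GD
GD → GM
GM → EI
EI → FX
FX → RJ
RJ → DS
DS → FE
DS → CB

Visit order: WB, KZ, XX, WU, ZW, JQ, WF, GD, GM, EI, FX, RJ, DS, FE, CB

WF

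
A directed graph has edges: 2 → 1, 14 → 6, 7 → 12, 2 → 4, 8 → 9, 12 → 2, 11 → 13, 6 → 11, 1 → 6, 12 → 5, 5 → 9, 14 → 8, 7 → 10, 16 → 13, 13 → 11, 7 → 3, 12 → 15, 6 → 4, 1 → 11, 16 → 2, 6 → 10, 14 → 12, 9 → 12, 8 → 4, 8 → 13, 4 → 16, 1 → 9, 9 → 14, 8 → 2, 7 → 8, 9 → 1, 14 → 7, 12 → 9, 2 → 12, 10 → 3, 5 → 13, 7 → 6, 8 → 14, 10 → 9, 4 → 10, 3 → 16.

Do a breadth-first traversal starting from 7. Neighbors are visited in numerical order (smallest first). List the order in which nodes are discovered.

7, 3, 6, 8, 10, 12, 16, 4, 11, 2, 9, 13, 14, 5, 15, 1

Visit 7; enqueue 3, 6, 8, 10, 12 → queue [3, 6, 8, 10, 12]
Visit 3; enqueue 16 → queue [6, 8, 10, 12, 16]
Visit 6; enqueue 4, 11 → queue [8, 10, 12, 16, 4, 11]
Visit 8; enqueue 2, 9, 13, 14 → queue [10, 12, 16, 4, 11, 2, 9, 13, 14]
Visit 10 → queue [12, 16, 4, 11, 2, 9, 13, 14]
Visit 12; enqueue 5, 15 → queue [16, 4, 11, 2, 9, 13, 14, 5, 15]
Visit 16 → queue [4, 11, 2, 9, 13, 14, 5, 15]
Visit 4 → queue [11, 2, 9, 13, 14, 5, 15]
Visit 11 → queue [2, 9, 13, 14, 5, 15]
Visit 2; enqueue 1 → queue [9, 13, 14, 5, 15, 1]
Visit 9 → queue [13, 14, 5, 15, 1]
Visit 13 → queue [14, 5, 15, 1]
Visit 14 → queue [5, 15, 1]
Visit 5 → queue [15, 1]
Visit 15 → queue [1]
Visit 1 → queue []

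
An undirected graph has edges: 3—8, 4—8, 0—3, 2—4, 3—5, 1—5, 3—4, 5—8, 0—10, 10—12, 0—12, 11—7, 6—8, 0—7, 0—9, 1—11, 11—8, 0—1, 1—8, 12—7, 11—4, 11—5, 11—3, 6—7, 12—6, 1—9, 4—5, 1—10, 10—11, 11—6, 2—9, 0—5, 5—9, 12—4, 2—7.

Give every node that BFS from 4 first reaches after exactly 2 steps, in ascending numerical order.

Level 0: 4
Level 1: 2, 3, 5, 8, 11, 12
Level 2: 0, 1, 6, 7, 9, 10

0, 1, 6, 7, 9, 10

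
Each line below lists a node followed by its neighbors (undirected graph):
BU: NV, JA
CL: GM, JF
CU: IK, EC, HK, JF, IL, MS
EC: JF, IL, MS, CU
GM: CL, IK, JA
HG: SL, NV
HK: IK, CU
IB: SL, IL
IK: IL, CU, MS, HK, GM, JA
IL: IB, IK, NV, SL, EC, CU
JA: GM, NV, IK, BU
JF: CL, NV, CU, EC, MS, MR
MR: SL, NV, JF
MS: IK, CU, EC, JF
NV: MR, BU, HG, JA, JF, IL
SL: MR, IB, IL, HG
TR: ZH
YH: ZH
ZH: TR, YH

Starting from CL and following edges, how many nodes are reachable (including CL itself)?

16

BFS from CL visits: CL, JF, GM, NV, MS, MR, EC, CU, JA, IK, IL, HG, BU, SL, HK, IB
Reachable nodes: 16 of 19 total.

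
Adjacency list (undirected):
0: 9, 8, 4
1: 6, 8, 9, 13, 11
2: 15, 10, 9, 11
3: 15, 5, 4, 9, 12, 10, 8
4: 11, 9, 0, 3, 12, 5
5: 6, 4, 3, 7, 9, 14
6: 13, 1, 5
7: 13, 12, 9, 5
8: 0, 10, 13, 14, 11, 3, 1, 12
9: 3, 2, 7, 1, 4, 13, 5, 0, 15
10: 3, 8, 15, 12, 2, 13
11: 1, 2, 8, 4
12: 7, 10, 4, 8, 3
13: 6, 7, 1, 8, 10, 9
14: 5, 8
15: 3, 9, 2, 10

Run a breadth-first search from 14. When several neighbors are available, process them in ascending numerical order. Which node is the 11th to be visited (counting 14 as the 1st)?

Visit 14; enqueue 5, 8 → queue [5, 8]
Visit 5; enqueue 3, 4, 6, 7, 9 → queue [8, 3, 4, 6, 7, 9]
Visit 8; enqueue 0, 1, 10, 11, 12, 13 → queue [3, 4, 6, 7, 9, 0, 1, 10, 11, 12, 13]
Visit 3; enqueue 15 → queue [4, 6, 7, 9, 0, 1, 10, 11, 12, 13, 15]
Visit 4 → queue [6, 7, 9, 0, 1, 10, 11, 12, 13, 15]
Visit 6 → queue [7, 9, 0, 1, 10, 11, 12, 13, 15]
Visit 7 → queue [9, 0, 1, 10, 11, 12, 13, 15]
Visit 9; enqueue 2 → queue [0, 1, 10, 11, 12, 13, 15, 2]
Visit 0 → queue [1, 10, 11, 12, 13, 15, 2]
Visit 1 → queue [10, 11, 12, 13, 15, 2]
Visit 10 → queue [11, 12, 13, 15, 2]
Visit 11 → queue [12, 13, 15, 2]
Visit 12 → queue [13, 15, 2]
Visit 13 → queue [15, 2]
Visit 15 → queue [2]
Visit 2 → queue []

Visit order: 14, 5, 8, 3, 4, 6, 7, 9, 0, 1, 10, 11, 12, 13, 15, 2

10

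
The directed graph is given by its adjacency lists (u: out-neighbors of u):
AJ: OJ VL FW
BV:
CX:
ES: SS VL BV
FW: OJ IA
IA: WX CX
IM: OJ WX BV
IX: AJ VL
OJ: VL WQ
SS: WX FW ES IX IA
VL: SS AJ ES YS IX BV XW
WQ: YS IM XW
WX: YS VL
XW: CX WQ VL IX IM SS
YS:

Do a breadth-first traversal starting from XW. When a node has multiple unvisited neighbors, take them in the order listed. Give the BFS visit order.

Visit XW; enqueue CX, WQ, VL, IX, IM, SS → queue [CX, WQ, VL, IX, IM, SS]
Visit CX → queue [WQ, VL, IX, IM, SS]
Visit WQ; enqueue YS → queue [VL, IX, IM, SS, YS]
Visit VL; enqueue AJ, ES, BV → queue [IX, IM, SS, YS, AJ, ES, BV]
Visit IX → queue [IM, SS, YS, AJ, ES, BV]
Visit IM; enqueue OJ, WX → queue [SS, YS, AJ, ES, BV, OJ, WX]
Visit SS; enqueue FW, IA → queue [YS, AJ, ES, BV, OJ, WX, FW, IA]
Visit YS → queue [AJ, ES, BV, OJ, WX, FW, IA]
Visit AJ → queue [ES, BV, OJ, WX, FW, IA]
Visit ES → queue [BV, OJ, WX, FW, IA]
Visit BV → queue [OJ, WX, FW, IA]
Visit OJ → queue [WX, FW, IA]
Visit WX → queue [FW, IA]
Visit FW → queue [IA]
Visit IA → queue []

XW CX WQ VL IX IM SS YS AJ ES BV OJ WX FW IA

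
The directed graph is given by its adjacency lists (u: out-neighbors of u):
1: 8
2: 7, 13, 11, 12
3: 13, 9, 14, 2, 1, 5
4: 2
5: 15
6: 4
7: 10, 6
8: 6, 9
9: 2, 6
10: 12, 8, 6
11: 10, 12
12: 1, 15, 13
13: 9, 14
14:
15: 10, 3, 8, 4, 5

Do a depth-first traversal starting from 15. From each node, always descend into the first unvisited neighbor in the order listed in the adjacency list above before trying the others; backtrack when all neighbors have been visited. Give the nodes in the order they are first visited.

15 10 12 1 8 6 4 2 7 13 9 14 11 3 5

Visit 15
15 → 10
10 → 12
12 → 1
1 → 8
8 → 6
6 → 4
4 → 2
2 → 7
2 → 13
13 → 9
13 → 14
2 → 11
15 → 3
3 → 5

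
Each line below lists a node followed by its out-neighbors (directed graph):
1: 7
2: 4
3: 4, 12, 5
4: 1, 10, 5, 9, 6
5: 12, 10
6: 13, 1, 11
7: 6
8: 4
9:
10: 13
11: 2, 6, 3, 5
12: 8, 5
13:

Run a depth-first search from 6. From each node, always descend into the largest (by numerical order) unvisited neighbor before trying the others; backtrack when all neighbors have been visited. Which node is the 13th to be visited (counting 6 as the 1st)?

Visit 6
6 → 13
6 → 11
11 → 5
5 → 12
12 → 8
8 → 4
4 → 10
4 → 9
4 → 1
1 → 7
11 → 3
11 → 2

Visit order: 6, 13, 11, 5, 12, 8, 4, 10, 9, 1, 7, 3, 2

2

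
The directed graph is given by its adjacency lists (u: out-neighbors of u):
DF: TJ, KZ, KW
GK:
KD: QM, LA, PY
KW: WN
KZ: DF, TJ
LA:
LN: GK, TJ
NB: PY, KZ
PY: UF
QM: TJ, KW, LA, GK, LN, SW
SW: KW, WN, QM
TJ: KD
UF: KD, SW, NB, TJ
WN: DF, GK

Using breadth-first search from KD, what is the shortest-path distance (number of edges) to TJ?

Level 0: KD
Level 1: LA, PY, QM
Level 2: GK, KW, LN, SW, TJ, UF
Level 3: NB, WN
Level 4: DF, KZ
TJ first appears at level 2.

2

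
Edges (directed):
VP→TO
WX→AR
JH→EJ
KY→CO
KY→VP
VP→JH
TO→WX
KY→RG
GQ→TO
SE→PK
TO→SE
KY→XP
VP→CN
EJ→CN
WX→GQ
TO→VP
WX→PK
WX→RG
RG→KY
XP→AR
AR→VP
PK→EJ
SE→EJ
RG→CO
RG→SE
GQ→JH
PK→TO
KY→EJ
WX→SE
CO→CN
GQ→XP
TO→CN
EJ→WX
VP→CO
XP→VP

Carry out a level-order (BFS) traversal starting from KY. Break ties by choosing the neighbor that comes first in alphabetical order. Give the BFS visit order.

KY, CO, EJ, RG, VP, XP, CN, WX, SE, JH, TO, AR, GQ, PK

Visit KY; enqueue CO, EJ, RG, VP, XP → queue [CO, EJ, RG, VP, XP]
Visit CO; enqueue CN → queue [EJ, RG, VP, XP, CN]
Visit EJ; enqueue WX → queue [RG, VP, XP, CN, WX]
Visit RG; enqueue SE → queue [VP, XP, CN, WX, SE]
Visit VP; enqueue JH, TO → queue [XP, CN, WX, SE, JH, TO]
Visit XP; enqueue AR → queue [CN, WX, SE, JH, TO, AR]
Visit CN → queue [WX, SE, JH, TO, AR]
Visit WX; enqueue GQ, PK → queue [SE, JH, TO, AR, GQ, PK]
Visit SE → queue [JH, TO, AR, GQ, PK]
Visit JH → queue [TO, AR, GQ, PK]
Visit TO → queue [AR, GQ, PK]
Visit AR → queue [GQ, PK]
Visit GQ → queue [PK]
Visit PK → queue []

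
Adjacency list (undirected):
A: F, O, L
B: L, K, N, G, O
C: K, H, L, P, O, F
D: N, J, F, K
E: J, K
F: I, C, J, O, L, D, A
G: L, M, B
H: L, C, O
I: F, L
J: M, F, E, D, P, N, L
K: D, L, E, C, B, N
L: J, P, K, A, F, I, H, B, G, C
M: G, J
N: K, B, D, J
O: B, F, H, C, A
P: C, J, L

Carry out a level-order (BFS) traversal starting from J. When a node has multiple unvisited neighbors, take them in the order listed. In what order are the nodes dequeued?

Visit J; enqueue M, F, E, D, P, N, L → queue [M, F, E, D, P, N, L]
Visit M; enqueue G → queue [F, E, D, P, N, L, G]
Visit F; enqueue I, C, O, A → queue [E, D, P, N, L, G, I, C, O, A]
Visit E; enqueue K → queue [D, P, N, L, G, I, C, O, A, K]
Visit D → queue [P, N, L, G, I, C, O, A, K]
Visit P → queue [N, L, G, I, C, O, A, K]
Visit N; enqueue B → queue [L, G, I, C, O, A, K, B]
Visit L; enqueue H → queue [G, I, C, O, A, K, B, H]
Visit G → queue [I, C, O, A, K, B, H]
Visit I → queue [C, O, A, K, B, H]
Visit C → queue [O, A, K, B, H]
Visit O → queue [A, K, B, H]
Visit A → queue [K, B, H]
Visit K → queue [B, H]
Visit B → queue [H]
Visit H → queue []

J -> M -> F -> E -> D -> P -> N -> L -> G -> I -> C -> O -> A -> K -> B -> H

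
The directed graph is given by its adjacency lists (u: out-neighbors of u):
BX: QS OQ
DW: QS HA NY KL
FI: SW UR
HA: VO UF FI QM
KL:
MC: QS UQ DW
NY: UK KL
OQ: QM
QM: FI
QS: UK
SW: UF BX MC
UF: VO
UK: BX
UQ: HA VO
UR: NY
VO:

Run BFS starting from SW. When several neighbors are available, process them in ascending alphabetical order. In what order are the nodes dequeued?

SW BX MC UF OQ QS DW UQ VO QM UK HA KL NY FI UR

Visit SW; enqueue BX, MC, UF → queue [BX, MC, UF]
Visit BX; enqueue OQ, QS → queue [MC, UF, OQ, QS]
Visit MC; enqueue DW, UQ → queue [UF, OQ, QS, DW, UQ]
Visit UF; enqueue VO → queue [OQ, QS, DW, UQ, VO]
Visit OQ; enqueue QM → queue [QS, DW, UQ, VO, QM]
Visit QS; enqueue UK → queue [DW, UQ, VO, QM, UK]
Visit DW; enqueue HA, KL, NY → queue [UQ, VO, QM, UK, HA, KL, NY]
Visit UQ → queue [VO, QM, UK, HA, KL, NY]
Visit VO → queue [QM, UK, HA, KL, NY]
Visit QM; enqueue FI → queue [UK, HA, KL, NY, FI]
Visit UK → queue [HA, KL, NY, FI]
Visit HA → queue [KL, NY, FI]
Visit KL → queue [NY, FI]
Visit NY → queue [FI]
Visit FI; enqueue UR → queue [UR]
Visit UR → queue []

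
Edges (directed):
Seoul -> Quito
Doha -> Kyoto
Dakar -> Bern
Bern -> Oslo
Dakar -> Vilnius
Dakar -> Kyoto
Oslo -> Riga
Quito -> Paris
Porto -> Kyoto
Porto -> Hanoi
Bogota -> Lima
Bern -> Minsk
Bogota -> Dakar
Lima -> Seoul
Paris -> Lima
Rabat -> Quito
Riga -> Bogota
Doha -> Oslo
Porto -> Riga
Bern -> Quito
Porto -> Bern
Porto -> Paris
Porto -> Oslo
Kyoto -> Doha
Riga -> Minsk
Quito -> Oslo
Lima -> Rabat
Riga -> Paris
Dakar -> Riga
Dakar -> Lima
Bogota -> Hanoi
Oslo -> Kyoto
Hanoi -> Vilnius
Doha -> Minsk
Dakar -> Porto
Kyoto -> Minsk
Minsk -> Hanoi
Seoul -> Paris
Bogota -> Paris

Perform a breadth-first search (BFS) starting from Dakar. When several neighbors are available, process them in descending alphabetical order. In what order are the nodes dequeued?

Dakar, Vilnius, Riga, Porto, Lima, Kyoto, Bern, Paris, Minsk, Bogota, Oslo, Hanoi, Seoul, Rabat, Doha, Quito

Visit Dakar; enqueue Vilnius, Riga, Porto, Lima, Kyoto, Bern → queue [Vilnius, Riga, Porto, Lima, Kyoto, Bern]
Visit Vilnius → queue [Riga, Porto, Lima, Kyoto, Bern]
Visit Riga; enqueue Paris, Minsk, Bogota → queue [Porto, Lima, Kyoto, Bern, Paris, Minsk, Bogota]
Visit Porto; enqueue Oslo, Hanoi → queue [Lima, Kyoto, Bern, Paris, Minsk, Bogota, Oslo, Hanoi]
Visit Lima; enqueue Seoul, Rabat → queue [Kyoto, Bern, Paris, Minsk, Bogota, Oslo, Hanoi, Seoul, Rabat]
Visit Kyoto; enqueue Doha → queue [Bern, Paris, Minsk, Bogota, Oslo, Hanoi, Seoul, Rabat, Doha]
Visit Bern; enqueue Quito → queue [Paris, Minsk, Bogota, Oslo, Hanoi, Seoul, Rabat, Doha, Quito]
Visit Paris → queue [Minsk, Bogota, Oslo, Hanoi, Seoul, Rabat, Doha, Quito]
Visit Minsk → queue [Bogota, Oslo, Hanoi, Seoul, Rabat, Doha, Quito]
Visit Bogota → queue [Oslo, Hanoi, Seoul, Rabat, Doha, Quito]
Visit Oslo → queue [Hanoi, Seoul, Rabat, Doha, Quito]
Visit Hanoi → queue [Seoul, Rabat, Doha, Quito]
Visit Seoul → queue [Rabat, Doha, Quito]
Visit Rabat → queue [Doha, Quito]
Visit Doha → queue [Quito]
Visit Quito → queue []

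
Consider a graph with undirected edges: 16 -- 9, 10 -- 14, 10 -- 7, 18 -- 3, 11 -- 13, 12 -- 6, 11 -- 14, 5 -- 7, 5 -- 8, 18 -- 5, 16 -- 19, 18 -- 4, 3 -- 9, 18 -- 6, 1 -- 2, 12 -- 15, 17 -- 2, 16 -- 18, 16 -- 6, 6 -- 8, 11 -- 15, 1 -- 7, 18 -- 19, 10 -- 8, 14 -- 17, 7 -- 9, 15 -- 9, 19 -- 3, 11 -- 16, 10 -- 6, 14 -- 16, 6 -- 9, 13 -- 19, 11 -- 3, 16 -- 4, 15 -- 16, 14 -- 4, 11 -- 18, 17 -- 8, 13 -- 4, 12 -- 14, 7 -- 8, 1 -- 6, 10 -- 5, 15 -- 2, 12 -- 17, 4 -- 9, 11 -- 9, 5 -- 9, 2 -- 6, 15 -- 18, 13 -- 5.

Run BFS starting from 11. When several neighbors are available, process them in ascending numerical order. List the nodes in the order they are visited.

Visit 11; enqueue 3, 9, 13, 14, 15, 16, 18 → queue [3, 9, 13, 14, 15, 16, 18]
Visit 3; enqueue 19 → queue [9, 13, 14, 15, 16, 18, 19]
Visit 9; enqueue 4, 5, 6, 7 → queue [13, 14, 15, 16, 18, 19, 4, 5, 6, 7]
Visit 13 → queue [14, 15, 16, 18, 19, 4, 5, 6, 7]
Visit 14; enqueue 10, 12, 17 → queue [15, 16, 18, 19, 4, 5, 6, 7, 10, 12, 17]
Visit 15; enqueue 2 → queue [16, 18, 19, 4, 5, 6, 7, 10, 12, 17, 2]
Visit 16 → queue [18, 19, 4, 5, 6, 7, 10, 12, 17, 2]
Visit 18 → queue [19, 4, 5, 6, 7, 10, 12, 17, 2]
Visit 19 → queue [4, 5, 6, 7, 10, 12, 17, 2]
Visit 4 → queue [5, 6, 7, 10, 12, 17, 2]
Visit 5; enqueue 8 → queue [6, 7, 10, 12, 17, 2, 8]
Visit 6; enqueue 1 → queue [7, 10, 12, 17, 2, 8, 1]
Visit 7 → queue [10, 12, 17, 2, 8, 1]
Visit 10 → queue [12, 17, 2, 8, 1]
Visit 12 → queue [17, 2, 8, 1]
Visit 17 → queue [2, 8, 1]
Visit 2 → queue [8, 1]
Visit 8 → queue [1]
Visit 1 → queue []

11 → 3 → 9 → 13 → 14 → 15 → 16 → 18 → 19 → 4 → 5 → 6 → 7 → 10 → 12 → 17 → 2 → 8 → 1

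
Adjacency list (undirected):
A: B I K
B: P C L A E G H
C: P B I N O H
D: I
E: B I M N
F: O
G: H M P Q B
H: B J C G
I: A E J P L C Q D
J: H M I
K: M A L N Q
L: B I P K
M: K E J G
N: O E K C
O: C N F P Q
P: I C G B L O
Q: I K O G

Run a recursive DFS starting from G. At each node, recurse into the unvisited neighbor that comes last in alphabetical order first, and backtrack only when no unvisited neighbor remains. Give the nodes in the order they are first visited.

Visit G
G → Q
Q → O
O → P
P → L
L → K
K → N
N → E
E → M
M → J
J → I
I → D
I → C
C → H
H → B
B → A
O → F

G, Q, O, P, L, K, N, E, M, J, I, D, C, H, B, A, F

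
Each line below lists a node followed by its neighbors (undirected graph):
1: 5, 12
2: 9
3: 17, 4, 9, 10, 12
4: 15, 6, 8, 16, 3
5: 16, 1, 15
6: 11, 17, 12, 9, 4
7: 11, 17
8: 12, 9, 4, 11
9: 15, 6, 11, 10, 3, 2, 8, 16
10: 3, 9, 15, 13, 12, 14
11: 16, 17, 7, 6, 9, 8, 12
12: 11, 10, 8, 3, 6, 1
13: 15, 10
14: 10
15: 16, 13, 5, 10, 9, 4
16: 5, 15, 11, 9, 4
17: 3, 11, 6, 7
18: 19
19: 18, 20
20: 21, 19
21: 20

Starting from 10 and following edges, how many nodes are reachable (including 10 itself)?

17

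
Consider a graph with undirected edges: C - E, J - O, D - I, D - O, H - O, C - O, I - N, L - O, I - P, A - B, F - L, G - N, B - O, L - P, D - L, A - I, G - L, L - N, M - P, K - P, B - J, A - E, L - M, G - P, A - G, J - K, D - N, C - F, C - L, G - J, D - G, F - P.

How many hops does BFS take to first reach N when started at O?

2

Level 0: O
Level 1: B, C, D, H, J, L
Level 2: A, E, F, G, I, K, M, N, P
N first appears at level 2.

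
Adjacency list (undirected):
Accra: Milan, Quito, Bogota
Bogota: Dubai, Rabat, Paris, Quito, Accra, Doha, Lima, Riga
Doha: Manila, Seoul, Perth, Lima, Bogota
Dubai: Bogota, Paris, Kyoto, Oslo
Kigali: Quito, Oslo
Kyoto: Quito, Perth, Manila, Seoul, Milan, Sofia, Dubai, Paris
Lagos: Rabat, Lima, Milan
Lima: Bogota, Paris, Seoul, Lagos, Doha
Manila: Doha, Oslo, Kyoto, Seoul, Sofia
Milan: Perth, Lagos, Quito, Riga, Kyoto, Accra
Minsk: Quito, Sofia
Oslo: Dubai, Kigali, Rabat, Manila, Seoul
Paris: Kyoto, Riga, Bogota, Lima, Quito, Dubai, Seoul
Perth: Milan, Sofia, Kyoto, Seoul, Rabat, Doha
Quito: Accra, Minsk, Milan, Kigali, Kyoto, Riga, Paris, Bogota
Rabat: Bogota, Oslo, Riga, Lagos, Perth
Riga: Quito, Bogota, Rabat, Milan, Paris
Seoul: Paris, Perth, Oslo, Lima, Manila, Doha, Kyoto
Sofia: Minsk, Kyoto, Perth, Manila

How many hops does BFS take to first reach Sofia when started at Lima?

3

Level 0: Lima
Level 1: Bogota, Doha, Lagos, Paris, Seoul
Level 2: Accra, Dubai, Kyoto, Manila, Milan, Oslo, Perth, Quito, Rabat, Riga
Level 3: Kigali, Minsk, Sofia
Sofia first appears at level 3.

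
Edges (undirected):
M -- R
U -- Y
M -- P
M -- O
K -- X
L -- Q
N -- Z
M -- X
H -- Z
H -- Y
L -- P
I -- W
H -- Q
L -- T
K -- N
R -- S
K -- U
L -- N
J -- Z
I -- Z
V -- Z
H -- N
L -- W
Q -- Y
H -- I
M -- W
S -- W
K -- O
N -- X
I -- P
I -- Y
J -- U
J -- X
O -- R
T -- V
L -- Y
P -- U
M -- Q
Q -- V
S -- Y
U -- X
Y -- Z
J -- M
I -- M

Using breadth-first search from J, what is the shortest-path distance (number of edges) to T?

3

Level 0: J
Level 1: M, U, X, Z
Level 2: H, I, K, N, O, P, Q, R, V, W, Y
Level 3: L, S, T
T first appears at level 3.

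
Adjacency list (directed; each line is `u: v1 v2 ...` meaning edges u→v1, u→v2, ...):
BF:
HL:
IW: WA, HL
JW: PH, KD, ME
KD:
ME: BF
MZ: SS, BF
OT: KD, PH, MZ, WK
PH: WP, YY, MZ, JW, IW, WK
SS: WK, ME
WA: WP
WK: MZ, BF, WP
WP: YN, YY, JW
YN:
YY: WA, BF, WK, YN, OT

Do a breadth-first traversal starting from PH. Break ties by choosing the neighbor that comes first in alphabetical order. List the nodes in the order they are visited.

PH -> IW -> JW -> MZ -> WK -> WP -> YY -> HL -> WA -> KD -> ME -> BF -> SS -> YN -> OT

Visit PH; enqueue IW, JW, MZ, WK, WP, YY → queue [IW, JW, MZ, WK, WP, YY]
Visit IW; enqueue HL, WA → queue [JW, MZ, WK, WP, YY, HL, WA]
Visit JW; enqueue KD, ME → queue [MZ, WK, WP, YY, HL, WA, KD, ME]
Visit MZ; enqueue BF, SS → queue [WK, WP, YY, HL, WA, KD, ME, BF, SS]
Visit WK → queue [WP, YY, HL, WA, KD, ME, BF, SS]
Visit WP; enqueue YN → queue [YY, HL, WA, KD, ME, BF, SS, YN]
Visit YY; enqueue OT → queue [HL, WA, KD, ME, BF, SS, YN, OT]
Visit HL → queue [WA, KD, ME, BF, SS, YN, OT]
Visit WA → queue [KD, ME, BF, SS, YN, OT]
Visit KD → queue [ME, BF, SS, YN, OT]
Visit ME → queue [BF, SS, YN, OT]
Visit BF → queue [SS, YN, OT]
Visit SS → queue [YN, OT]
Visit YN → queue [OT]
Visit OT → queue []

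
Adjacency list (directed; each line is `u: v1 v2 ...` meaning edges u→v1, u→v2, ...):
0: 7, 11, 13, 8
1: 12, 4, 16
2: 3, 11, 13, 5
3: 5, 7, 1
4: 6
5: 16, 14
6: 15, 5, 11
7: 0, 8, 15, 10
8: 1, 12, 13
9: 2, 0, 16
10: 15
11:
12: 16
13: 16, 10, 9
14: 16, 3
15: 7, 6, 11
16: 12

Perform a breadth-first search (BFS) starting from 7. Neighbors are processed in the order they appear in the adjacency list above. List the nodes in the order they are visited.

Visit 7; enqueue 0, 8, 15, 10 → queue [0, 8, 15, 10]
Visit 0; enqueue 11, 13 → queue [8, 15, 10, 11, 13]
Visit 8; enqueue 1, 12 → queue [15, 10, 11, 13, 1, 12]
Visit 15; enqueue 6 → queue [10, 11, 13, 1, 12, 6]
Visit 10 → queue [11, 13, 1, 12, 6]
Visit 11 → queue [13, 1, 12, 6]
Visit 13; enqueue 16, 9 → queue [1, 12, 6, 16, 9]
Visit 1; enqueue 4 → queue [12, 6, 16, 9, 4]
Visit 12 → queue [6, 16, 9, 4]
Visit 6; enqueue 5 → queue [16, 9, 4, 5]
Visit 16 → queue [9, 4, 5]
Visit 9; enqueue 2 → queue [4, 5, 2]
Visit 4 → queue [5, 2]
Visit 5; enqueue 14 → queue [2, 14]
Visit 2; enqueue 3 → queue [14, 3]
Visit 14 → queue [3]
Visit 3 → queue []

7 -> 0 -> 8 -> 15 -> 10 -> 11 -> 13 -> 1 -> 12 -> 6 -> 16 -> 9 -> 4 -> 5 -> 2 -> 14 -> 3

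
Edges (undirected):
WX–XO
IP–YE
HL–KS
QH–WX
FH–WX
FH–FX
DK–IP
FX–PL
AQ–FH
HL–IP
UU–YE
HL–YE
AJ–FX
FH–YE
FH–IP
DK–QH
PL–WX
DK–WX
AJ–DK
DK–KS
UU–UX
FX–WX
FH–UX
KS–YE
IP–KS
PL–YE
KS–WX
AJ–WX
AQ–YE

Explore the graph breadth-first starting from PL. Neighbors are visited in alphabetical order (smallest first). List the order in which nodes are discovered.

PL, FX, WX, YE, AJ, FH, DK, KS, QH, XO, AQ, HL, IP, UU, UX

Visit PL; enqueue FX, WX, YE → queue [FX, WX, YE]
Visit FX; enqueue AJ, FH → queue [WX, YE, AJ, FH]
Visit WX; enqueue DK, KS, QH, XO → queue [YE, AJ, FH, DK, KS, QH, XO]
Visit YE; enqueue AQ, HL, IP, UU → queue [AJ, FH, DK, KS, QH, XO, AQ, HL, IP, UU]
Visit AJ → queue [FH, DK, KS, QH, XO, AQ, HL, IP, UU]
Visit FH; enqueue UX → queue [DK, KS, QH, XO, AQ, HL, IP, UU, UX]
Visit DK → queue [KS, QH, XO, AQ, HL, IP, UU, UX]
Visit KS → queue [QH, XO, AQ, HL, IP, UU, UX]
Visit QH → queue [XO, AQ, HL, IP, UU, UX]
Visit XO → queue [AQ, HL, IP, UU, UX]
Visit AQ → queue [HL, IP, UU, UX]
Visit HL → queue [IP, UU, UX]
Visit IP → queue [UU, UX]
Visit UU → queue [UX]
Visit UX → queue []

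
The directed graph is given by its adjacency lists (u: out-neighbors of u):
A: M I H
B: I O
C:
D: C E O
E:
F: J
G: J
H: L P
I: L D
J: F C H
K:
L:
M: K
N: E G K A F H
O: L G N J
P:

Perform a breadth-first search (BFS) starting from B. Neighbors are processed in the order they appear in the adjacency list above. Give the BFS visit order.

B, I, O, L, D, G, N, J, C, E, K, A, F, H, M, P

Visit B; enqueue I, O → queue [I, O]
Visit I; enqueue L, D → queue [O, L, D]
Visit O; enqueue G, N, J → queue [L, D, G, N, J]
Visit L → queue [D, G, N, J]
Visit D; enqueue C, E → queue [G, N, J, C, E]
Visit G → queue [N, J, C, E]
Visit N; enqueue K, A, F, H → queue [J, C, E, K, A, F, H]
Visit J → queue [C, E, K, A, F, H]
Visit C → queue [E, K, A, F, H]
Visit E → queue [K, A, F, H]
Visit K → queue [A, F, H]
Visit A; enqueue M → queue [F, H, M]
Visit F → queue [H, M]
Visit H; enqueue P → queue [M, P]
Visit M → queue [P]
Visit P → queue []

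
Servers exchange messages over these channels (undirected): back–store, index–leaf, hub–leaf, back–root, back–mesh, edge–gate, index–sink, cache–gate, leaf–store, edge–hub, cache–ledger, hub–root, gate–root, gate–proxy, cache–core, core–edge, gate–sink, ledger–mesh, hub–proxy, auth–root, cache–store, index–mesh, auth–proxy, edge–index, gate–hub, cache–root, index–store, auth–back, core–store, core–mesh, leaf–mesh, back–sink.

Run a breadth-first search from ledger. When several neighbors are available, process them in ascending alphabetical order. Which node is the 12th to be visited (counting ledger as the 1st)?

hub

Visit ledger; enqueue cache, mesh → queue [cache, mesh]
Visit cache; enqueue core, gate, root, store → queue [mesh, core, gate, root, store]
Visit mesh; enqueue back, index, leaf → queue [core, gate, root, store, back, index, leaf]
Visit core; enqueue edge → queue [gate, root, store, back, index, leaf, edge]
Visit gate; enqueue hub, proxy, sink → queue [root, store, back, index, leaf, edge, hub, proxy, sink]
Visit root; enqueue auth → queue [store, back, index, leaf, edge, hub, proxy, sink, auth]
Visit store → queue [back, index, leaf, edge, hub, proxy, sink, auth]
Visit back → queue [index, leaf, edge, hub, proxy, sink, auth]
Visit index → queue [leaf, edge, hub, proxy, sink, auth]
Visit leaf → queue [edge, hub, proxy, sink, auth]
Visit edge → queue [hub, proxy, sink, auth]
Visit hub → queue [proxy, sink, auth]
Visit proxy → queue [sink, auth]
Visit sink → queue [auth]
Visit auth → queue []

Visit order: ledger, cache, mesh, core, gate, root, store, back, index, leaf, edge, hub, proxy, sink, auth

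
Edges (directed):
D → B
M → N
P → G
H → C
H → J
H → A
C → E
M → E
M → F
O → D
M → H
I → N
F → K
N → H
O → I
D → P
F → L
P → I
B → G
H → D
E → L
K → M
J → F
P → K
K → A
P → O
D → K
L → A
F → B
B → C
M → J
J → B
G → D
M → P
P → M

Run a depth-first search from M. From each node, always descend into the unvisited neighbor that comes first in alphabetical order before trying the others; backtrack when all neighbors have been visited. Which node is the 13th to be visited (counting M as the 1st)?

N

Visit M
M → E
E → L
L → A
M → F
F → B
B → C
B → G
G → D
D → K
D → P
P → I
I → N
N → H
H → J
P → O

Visit order: M, E, L, A, F, B, C, G, D, K, P, I, N, H, J, O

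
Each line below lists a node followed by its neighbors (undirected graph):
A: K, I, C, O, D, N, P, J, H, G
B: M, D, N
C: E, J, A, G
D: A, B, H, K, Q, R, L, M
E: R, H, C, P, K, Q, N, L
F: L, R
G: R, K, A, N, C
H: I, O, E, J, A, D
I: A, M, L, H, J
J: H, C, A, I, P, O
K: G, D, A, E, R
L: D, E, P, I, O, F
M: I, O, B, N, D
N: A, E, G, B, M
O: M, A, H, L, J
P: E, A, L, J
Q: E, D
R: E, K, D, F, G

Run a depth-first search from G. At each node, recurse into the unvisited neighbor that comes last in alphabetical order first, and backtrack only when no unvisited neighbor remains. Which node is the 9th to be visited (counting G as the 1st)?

L

Visit G
G → R
R → K
K → E
E → Q
Q → D
D → M
M → O
O → L
L → P
P → J
J → I
I → H
H → A
A → N
N → B
A → C
L → F

Visit order: G, R, K, E, Q, D, M, O, L, P, J, I, H, A, N, B, C, F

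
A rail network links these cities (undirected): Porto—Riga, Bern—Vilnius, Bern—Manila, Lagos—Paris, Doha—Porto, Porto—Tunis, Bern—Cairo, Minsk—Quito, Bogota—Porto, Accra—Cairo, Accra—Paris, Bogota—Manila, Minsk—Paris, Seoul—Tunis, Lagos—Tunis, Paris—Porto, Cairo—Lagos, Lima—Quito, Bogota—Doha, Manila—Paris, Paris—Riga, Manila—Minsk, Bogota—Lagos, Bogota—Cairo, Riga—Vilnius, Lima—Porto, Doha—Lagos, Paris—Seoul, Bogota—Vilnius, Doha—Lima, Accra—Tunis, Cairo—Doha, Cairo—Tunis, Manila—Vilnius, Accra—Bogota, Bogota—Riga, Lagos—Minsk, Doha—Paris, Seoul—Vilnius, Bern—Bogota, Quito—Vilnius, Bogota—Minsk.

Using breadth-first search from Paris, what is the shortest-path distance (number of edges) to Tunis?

2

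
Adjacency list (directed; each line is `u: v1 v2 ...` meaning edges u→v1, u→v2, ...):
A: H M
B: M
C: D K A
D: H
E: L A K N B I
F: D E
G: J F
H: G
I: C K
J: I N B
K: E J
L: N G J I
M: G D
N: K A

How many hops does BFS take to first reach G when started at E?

Level 0: E
Level 1: A, B, I, K, L, N
Level 2: C, G, H, J, M
Level 3: D, F
G first appears at level 2.

2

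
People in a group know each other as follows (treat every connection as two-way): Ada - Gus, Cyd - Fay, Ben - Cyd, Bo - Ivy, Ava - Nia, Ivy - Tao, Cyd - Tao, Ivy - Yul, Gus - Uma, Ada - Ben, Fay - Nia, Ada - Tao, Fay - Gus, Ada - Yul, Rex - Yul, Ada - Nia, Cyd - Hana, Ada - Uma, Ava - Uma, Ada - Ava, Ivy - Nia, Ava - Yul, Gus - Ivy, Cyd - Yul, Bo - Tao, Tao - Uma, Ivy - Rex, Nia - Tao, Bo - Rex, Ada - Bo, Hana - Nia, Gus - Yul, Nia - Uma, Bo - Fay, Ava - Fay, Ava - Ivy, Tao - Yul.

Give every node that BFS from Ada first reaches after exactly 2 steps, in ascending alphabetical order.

Cyd, Fay, Hana, Ivy, Rex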